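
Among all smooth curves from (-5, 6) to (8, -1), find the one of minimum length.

Arc-length functional: J[y] = ∫ sqrt(1 + (y')^2) dx.
Lagrangian L = sqrt(1 + (y')^2) has no explicit y dependence, so ∂L/∂y = 0 and the Euler-Lagrange equation gives
    d/dx( y' / sqrt(1 + (y')^2) ) = 0  ⇒  y' / sqrt(1 + (y')^2) = const.
Hence y' is constant, so y(x) is affine.
Fitting the endpoints (-5, 6) and (8, -1):
    slope m = ((-1) − 6) / (8 − (-5)) = -7/13,
    intercept c = 6 − m·(-5) = 43/13.
Extremal: y(x) = (-7/13) x + 43/13.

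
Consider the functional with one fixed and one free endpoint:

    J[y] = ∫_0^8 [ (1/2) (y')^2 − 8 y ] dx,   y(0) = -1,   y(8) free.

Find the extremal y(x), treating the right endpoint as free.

The Lagrangian L = (1/2) (y')^2 − 8 y gives
    ∂L/∂y = −8,   ∂L/∂y' = y'.
Euler-Lagrange: d/dx(y') − (−8) = 0, i.e. y'' + 8 = 0, so
    y(x) = −(8/2) x^2 + C1 x + C2.
Fixed left endpoint y(0) = -1 ⇒ C2 = -1.
The right endpoint x = 8 is free, so the natural (transversality) condition is ∂L/∂y' |_{x=8} = 0, i.e. y'(8) = 0.
Compute y'(x) = −8 x + C1, so y'(8) = −64 + C1 = 0 ⇒ C1 = 64.
Therefore the extremal is
    y(x) = −4 x^2 + 64 x − 1.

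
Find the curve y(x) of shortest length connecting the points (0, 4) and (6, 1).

Arc-length functional: J[y] = ∫ sqrt(1 + (y')^2) dx.
Lagrangian L = sqrt(1 + (y')^2) has no explicit y dependence, so ∂L/∂y = 0 and the Euler-Lagrange equation gives
    d/dx( y' / sqrt(1 + (y')^2) ) = 0  ⇒  y' / sqrt(1 + (y')^2) = const.
Hence y' is constant, so y(x) is affine.
Fitting the endpoints (0, 4) and (6, 1):
    slope m = (1 − 4) / (6 − 0) = -1/2,
    intercept c = 4 − m·0 = 4.
Extremal: y(x) = (-1/2) x + 4.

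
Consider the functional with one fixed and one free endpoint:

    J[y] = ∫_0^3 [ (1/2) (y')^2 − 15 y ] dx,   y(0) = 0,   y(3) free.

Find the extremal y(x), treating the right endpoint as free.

The Lagrangian L = (1/2) (y')^2 − 15 y gives
    ∂L/∂y = −15,   ∂L/∂y' = y'.
Euler-Lagrange: d/dx(y') − (−15) = 0, i.e. y'' + 15 = 0, so
    y(x) = −(15/2) x^2 + C1 x + C2.
Fixed left endpoint y(0) = 0 ⇒ C2 = 0.
The right endpoint x = 3 is free, so the natural (transversality) condition is ∂L/∂y' |_{x=3} = 0, i.e. y'(3) = 0.
Compute y'(x) = −15 x + C1, so y'(3) = −45 + C1 = 0 ⇒ C1 = 45.
Therefore the extremal is
    y(x) = −(15/2) x^2 + 45 x.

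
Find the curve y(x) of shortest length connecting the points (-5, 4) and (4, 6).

Arc-length functional: J[y] = ∫ sqrt(1 + (y')^2) dx.
Lagrangian L = sqrt(1 + (y')^2) has no explicit y dependence, so ∂L/∂y = 0 and the Euler-Lagrange equation gives
    d/dx( y' / sqrt(1 + (y')^2) ) = 0  ⇒  y' / sqrt(1 + (y')^2) = const.
Hence y' is constant, so y(x) is affine.
Fitting the endpoints (-5, 4) and (4, 6):
    slope m = (6 − 4) / (4 − (-5)) = 2/9,
    intercept c = 4 − m·(-5) = 46/9.
Extremal: y(x) = (2/9) x + 46/9.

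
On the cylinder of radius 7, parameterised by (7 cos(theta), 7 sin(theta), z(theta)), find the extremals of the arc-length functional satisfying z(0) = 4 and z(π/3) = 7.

Parameterise the cylinder of radius R = 7 as
    r(θ) = (7 cos θ, 7 sin θ, z(θ)).
The arc-length element is
    ds = sqrt(49 + (dz/dθ)^2) dθ,
so the Lagrangian is L = sqrt(49 + z'^2).
L depends on z' only, not on z or θ, so ∂L/∂z = 0 and
    ∂L/∂z' = z' / sqrt(49 + z'^2).
The Euler-Lagrange equation gives
    d/dθ( z' / sqrt(49 + z'^2) ) = 0,
so z' is constant. Integrating once:
    z(θ) = a θ + b,
a helix on the cylinder (a straight line when the cylinder is unrolled). The constants a, b are determined by the endpoint conditions.
With endpoint conditions z(0) = 4 and z(π/3) = 7: from z(0) = b we get b = 4, and a·π/3 + 4 = 7 gives a = 9/π, so
    z(θ) = (9/π) θ + 4.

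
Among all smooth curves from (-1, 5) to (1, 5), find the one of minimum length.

Arc-length functional: J[y] = ∫ sqrt(1 + (y')^2) dx.
Lagrangian L = sqrt(1 + (y')^2) has no explicit y dependence, so ∂L/∂y = 0 and the Euler-Lagrange equation gives
    d/dx( y' / sqrt(1 + (y')^2) ) = 0  ⇒  y' / sqrt(1 + (y')^2) = const.
Hence y' is constant, so y(x) is affine.
Fitting the endpoints (-1, 5) and (1, 5):
    slope m = (5 − 5) / (1 − (-1)) = 0,
    intercept c = 5 − m·(-1) = 5.
Extremal: y(x) = 5.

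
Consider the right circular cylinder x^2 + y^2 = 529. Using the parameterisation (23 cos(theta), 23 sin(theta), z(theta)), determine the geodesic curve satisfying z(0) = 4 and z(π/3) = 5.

Parameterise the cylinder of radius R = 23 as
    r(θ) = (23 cos θ, 23 sin θ, z(θ)).
The arc-length element is
    ds = sqrt(529 + (dz/dθ)^2) dθ,
so the Lagrangian is L = sqrt(529 + z'^2).
L depends on z' only, not on z or θ, so ∂L/∂z = 0 and
    ∂L/∂z' = z' / sqrt(529 + z'^2).
The Euler-Lagrange equation gives
    d/dθ( z' / sqrt(529 + z'^2) ) = 0,
so z' is constant. Integrating once:
    z(θ) = a θ + b,
a helix on the cylinder (a straight line when the cylinder is unrolled). The constants a, b are determined by the endpoint conditions.
With endpoint conditions z(0) = 4 and z(π/3) = 5: from z(0) = b we get b = 4, and a·π/3 + 4 = 5 gives a = 3/π, so
    z(θ) = (3/π) θ + 4.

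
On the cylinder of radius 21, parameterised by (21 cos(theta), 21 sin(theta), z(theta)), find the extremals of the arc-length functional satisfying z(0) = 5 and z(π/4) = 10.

Parameterise the cylinder of radius R = 21 as
    r(θ) = (21 cos θ, 21 sin θ, z(θ)).
The arc-length element is
    ds = sqrt(441 + (dz/dθ)^2) dθ,
so the Lagrangian is L = sqrt(441 + z'^2).
L depends on z' only, not on z or θ, so ∂L/∂z = 0 and
    ∂L/∂z' = z' / sqrt(441 + z'^2).
The Euler-Lagrange equation gives
    d/dθ( z' / sqrt(441 + z'^2) ) = 0,
so z' is constant. Integrating once:
    z(θ) = a θ + b,
a helix on the cylinder (a straight line when the cylinder is unrolled). The constants a, b are determined by the endpoint conditions.
With endpoint conditions z(0) = 5 and z(π/4) = 10: from z(0) = b we get b = 5, and a·π/4 + 5 = 10 gives a = 20/π, so
    z(θ) = (20/π) θ + 5.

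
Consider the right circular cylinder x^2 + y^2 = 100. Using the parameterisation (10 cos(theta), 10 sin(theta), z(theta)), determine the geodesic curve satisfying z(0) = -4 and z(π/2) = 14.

Parameterise the cylinder of radius R = 10 as
    r(θ) = (10 cos θ, 10 sin θ, z(θ)).
The arc-length element is
    ds = sqrt(100 + (dz/dθ)^2) dθ,
so the Lagrangian is L = sqrt(100 + z'^2).
L depends on z' only, not on z or θ, so ∂L/∂z = 0 and
    ∂L/∂z' = z' / sqrt(100 + z'^2).
The Euler-Lagrange equation gives
    d/dθ( z' / sqrt(100 + z'^2) ) = 0,
so z' is constant. Integrating once:
    z(θ) = a θ + b,
a helix on the cylinder (a straight line when the cylinder is unrolled). The constants a, b are determined by the endpoint conditions.
With endpoint conditions z(0) = -4 and z(π/2) = 14: from z(0) = b we get b = -4, and a·π/2 + -4 = 14 gives a = 36/π, so
    z(θ) = (36/π) θ − 4.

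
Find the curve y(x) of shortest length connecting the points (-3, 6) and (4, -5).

Arc-length functional: J[y] = ∫ sqrt(1 + (y')^2) dx.
Lagrangian L = sqrt(1 + (y')^2) has no explicit y dependence, so ∂L/∂y = 0 and the Euler-Lagrange equation gives
    d/dx( y' / sqrt(1 + (y')^2) ) = 0  ⇒  y' / sqrt(1 + (y')^2) = const.
Hence y' is constant, so y(x) is affine.
Fitting the endpoints (-3, 6) and (4, -5):
    slope m = ((-5) − 6) / (4 − (-3)) = -11/7,
    intercept c = 6 − m·(-3) = 9/7.
Extremal: y(x) = (-11/7) x + 9/7.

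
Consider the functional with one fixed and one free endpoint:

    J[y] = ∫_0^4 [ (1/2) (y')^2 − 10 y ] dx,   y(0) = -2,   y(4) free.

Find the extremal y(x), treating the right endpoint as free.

The Lagrangian L = (1/2) (y')^2 − 10 y gives
    ∂L/∂y = −10,   ∂L/∂y' = y'.
Euler-Lagrange: d/dx(y') − (−10) = 0, i.e. y'' + 10 = 0, so
    y(x) = −(10/2) x^2 + C1 x + C2.
Fixed left endpoint y(0) = -2 ⇒ C2 = -2.
The right endpoint x = 4 is free, so the natural (transversality) condition is ∂L/∂y' |_{x=4} = 0, i.e. y'(4) = 0.
Compute y'(x) = −10 x + C1, so y'(4) = −40 + C1 = 0 ⇒ C1 = 40.
Therefore the extremal is
    y(x) = −5 x^2 + 40 x − 2.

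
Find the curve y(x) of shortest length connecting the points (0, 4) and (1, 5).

Arc-length functional: J[y] = ∫ sqrt(1 + (y')^2) dx.
Lagrangian L = sqrt(1 + (y')^2) has no explicit y dependence, so ∂L/∂y = 0 and the Euler-Lagrange equation gives
    d/dx( y' / sqrt(1 + (y')^2) ) = 0  ⇒  y' / sqrt(1 + (y')^2) = const.
Hence y' is constant, so y(x) is affine.
Fitting the endpoints (0, 4) and (1, 5):
    slope m = (5 − 4) / (1 − 0) = 1,
    intercept c = 4 − m·0 = 4.
Extremal: y(x) = x + 4.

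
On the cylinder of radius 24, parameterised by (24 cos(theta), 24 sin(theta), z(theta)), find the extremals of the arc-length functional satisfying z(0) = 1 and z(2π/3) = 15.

Parameterise the cylinder of radius R = 24 as
    r(θ) = (24 cos θ, 24 sin θ, z(θ)).
The arc-length element is
    ds = sqrt(576 + (dz/dθ)^2) dθ,
so the Lagrangian is L = sqrt(576 + z'^2).
L depends on z' only, not on z or θ, so ∂L/∂z = 0 and
    ∂L/∂z' = z' / sqrt(576 + z'^2).
The Euler-Lagrange equation gives
    d/dθ( z' / sqrt(576 + z'^2) ) = 0,
so z' is constant. Integrating once:
    z(θ) = a θ + b,
a helix on the cylinder (a straight line when the cylinder is unrolled). The constants a, b are determined by the endpoint conditions.
With endpoint conditions z(0) = 1 and z(2π/3) = 15: from z(0) = b we get b = 1, and a·2π/3 + 1 = 15 gives a = 21/π, so
    z(θ) = (21/π) θ + 1.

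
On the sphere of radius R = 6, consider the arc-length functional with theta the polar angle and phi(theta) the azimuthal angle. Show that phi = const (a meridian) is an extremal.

On the sphere of radius R = 6 with spherical coordinates (θ, φ), the induced metric is
    ds^2 = 36(dθ^2 + sin^2(θ) dφ^2).
Using θ as the parameter, the arc-length functional becomes
    J[φ] = ∫ 6 sqrt(1 + sin^2(θ) (dφ/dθ)^2) dθ.
So L = 6 sqrt(1 + sin^2(θ) φ'^2). Compute
    ∂L/∂φ = 0  (L has no explicit φ dependence),
    ∂L/∂φ' = 6 sin^2(θ) φ' / sqrt(1 + sin^2(θ) φ'^2).
For the candidate φ(θ) = c (constant), φ' = 0, so ∂L/∂φ' evaluated along the candidate vanishes, and ∂L/∂φ is identically zero. Hence
    d/dθ(∂L/∂φ') − ∂L/∂φ = 0
is satisfied. Therefore meridians φ = const are extremals of arc length — they are geodesics on the sphere.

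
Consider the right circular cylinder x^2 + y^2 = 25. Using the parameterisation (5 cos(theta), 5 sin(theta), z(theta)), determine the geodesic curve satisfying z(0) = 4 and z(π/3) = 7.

Parameterise the cylinder of radius R = 5 as
    r(θ) = (5 cos θ, 5 sin θ, z(θ)).
The arc-length element is
    ds = sqrt(25 + (dz/dθ)^2) dθ,
so the Lagrangian is L = sqrt(25 + z'^2).
L depends on z' only, not on z or θ, so ∂L/∂z = 0 and
    ∂L/∂z' = z' / sqrt(25 + z'^2).
The Euler-Lagrange equation gives
    d/dθ( z' / sqrt(25 + z'^2) ) = 0,
so z' is constant. Integrating once:
    z(θ) = a θ + b,
a helix on the cylinder (a straight line when the cylinder is unrolled). The constants a, b are determined by the endpoint conditions.
With endpoint conditions z(0) = 4 and z(π/3) = 7: from z(0) = b we get b = 4, and a·π/3 + 4 = 7 gives a = 9/π, so
    z(θ) = (9/π) θ + 4.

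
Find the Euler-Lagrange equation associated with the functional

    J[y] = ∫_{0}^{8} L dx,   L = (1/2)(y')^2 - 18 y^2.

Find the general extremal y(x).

The Lagrangian is L = (1/2)(y')^2 - 18 y^2.
∂L/∂y = -36y.
∂L/∂y' = y'.
The Euler-Lagrange equation d/dx(∂L/∂y') − ∂L/∂y = 0 becomes:
    y'' + 36 y = 0
General solution: y(x) = A sin(6x) + B cos(6x), where A and B are arbitrary constants fixed by the endpoint conditions.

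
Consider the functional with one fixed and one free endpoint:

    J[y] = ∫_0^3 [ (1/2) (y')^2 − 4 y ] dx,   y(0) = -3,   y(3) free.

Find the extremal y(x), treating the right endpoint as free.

The Lagrangian L = (1/2) (y')^2 − 4 y gives
    ∂L/∂y = −4,   ∂L/∂y' = y'.
Euler-Lagrange: d/dx(y') − (−4) = 0, i.e. y'' + 4 = 0, so
    y(x) = −(4/2) x^2 + C1 x + C2.
Fixed left endpoint y(0) = -3 ⇒ C2 = -3.
The right endpoint x = 3 is free, so the natural (transversality) condition is ∂L/∂y' |_{x=3} = 0, i.e. y'(3) = 0.
Compute y'(x) = −4 x + C1, so y'(3) = −12 + C1 = 0 ⇒ C1 = 12.
Therefore the extremal is
    y(x) = −2 x^2 + 12 x − 3.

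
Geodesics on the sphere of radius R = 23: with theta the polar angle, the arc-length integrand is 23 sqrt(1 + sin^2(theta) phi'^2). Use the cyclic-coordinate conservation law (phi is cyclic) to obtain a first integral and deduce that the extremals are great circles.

On the sphere of radius R = 23 with spherical coordinates (θ, φ), the induced metric is
    ds^2 = 529(dθ^2 + sin^2(θ) dφ^2).
Parameterise by θ; the arc-length functional is
    J[φ] = ∫ 23 sqrt(1 + sin^2(θ) (dφ/dθ)^2) dθ,
so L = 23 sqrt(1 + sin^2(θ) φ'^2). Compute
    ∂L/∂φ = 0  (L has no explicit φ dependence),
    ∂L/∂φ' = 23 sin^2(θ) φ' / sqrt(1 + sin^2(θ) φ'^2).
Since ∂L/∂φ = 0, the Euler-Lagrange equation
    d/dθ(∂L/∂φ') − ∂L/∂φ = 0
reduces to d/dθ(∂L/∂φ') = 0, i.e. the momentum conjugate to φ is conserved:
    23 sin^2(θ) φ' / sqrt(1 + sin^2(θ) φ'^2) = C.
The overall factor of 23 is constant, so dividing through gives Clairaut's relation sin^2(θ) φ' / sqrt(1 + sin^2(θ) φ'^2) = C' (with C' = C/23). Solving for φ' and integrating gives the great-circle family
    cot(θ) = A cos(φ − φ_0),
i.e. the intersection of the sphere with a plane through the origin. The two constants A and φ_0 (equivalently C and one phase) are fixed by the two endpoint conditions.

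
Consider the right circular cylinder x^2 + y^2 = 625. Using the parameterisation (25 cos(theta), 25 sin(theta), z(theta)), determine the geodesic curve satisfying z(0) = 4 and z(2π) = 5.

Parameterise the cylinder of radius R = 25 as
    r(θ) = (25 cos θ, 25 sin θ, z(θ)).
The arc-length element is
    ds = sqrt(625 + (dz/dθ)^2) dθ,
so the Lagrangian is L = sqrt(625 + z'^2).
L depends on z' only, not on z or θ, so ∂L/∂z = 0 and
    ∂L/∂z' = z' / sqrt(625 + z'^2).
The Euler-Lagrange equation gives
    d/dθ( z' / sqrt(625 + z'^2) ) = 0,
so z' is constant. Integrating once:
    z(θ) = a θ + b,
a helix on the cylinder (a straight line when the cylinder is unrolled). The constants a, b are determined by the endpoint conditions.
With endpoint conditions z(0) = 4 and z(2π) = 5: from z(0) = b we get b = 4, and a·2π + 4 = 5 gives a = 1/(2π), so
    z(θ) = (1/(2π)) θ + 4.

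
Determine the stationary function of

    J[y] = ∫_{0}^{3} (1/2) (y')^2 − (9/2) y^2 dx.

The Lagrangian is L = (1/2) (y')^2 − (9/2) y^2.
Compute ∂L/∂y = -9y, ∂L/∂y' = y'.
The Euler-Lagrange equation d/dx(∂L/∂y') − ∂L/∂y = 0 reduces to
    y'' + 9 y = 0.
Its general solution is
    y(x) = A sin(3x) + B cos(3x),
with A, B fixed by the endpoint conditions.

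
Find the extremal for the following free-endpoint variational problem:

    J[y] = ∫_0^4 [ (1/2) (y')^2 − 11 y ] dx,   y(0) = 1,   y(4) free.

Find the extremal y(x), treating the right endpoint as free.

The Lagrangian L = (1/2) (y')^2 − 11 y gives
    ∂L/∂y = −11,   ∂L/∂y' = y'.
Euler-Lagrange: d/dx(y') − (−11) = 0, i.e. y'' + 11 = 0, so
    y(x) = −(11/2) x^2 + C1 x + C2.
Fixed left endpoint y(0) = 1 ⇒ C2 = 1.
The right endpoint x = 4 is free, so the natural (transversality) condition is ∂L/∂y' |_{x=4} = 0, i.e. y'(4) = 0.
Compute y'(x) = −11 x + C1, so y'(4) = −44 + C1 = 0 ⇒ C1 = 44.
Therefore the extremal is
    y(x) = −(11/2) x^2 + 44 x + 1.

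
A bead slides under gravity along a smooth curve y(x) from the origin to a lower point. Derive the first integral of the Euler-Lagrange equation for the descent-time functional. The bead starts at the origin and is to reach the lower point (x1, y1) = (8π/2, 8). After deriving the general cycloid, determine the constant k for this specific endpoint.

The Lagrangian L = sqrt((1 + y'^2) / y) has no explicit x dependence, so the Beltrami identity applies:
    L − y' ∂L/∂y' = C.
Compute ∂L/∂y' = y' / sqrt(y (1 + y'^2)).
Substitute:
    sqrt((1 + y'^2)/y) − y'·y' / sqrt(y (1 + y'^2))
    = (1 + y'^2) / sqrt(y (1 + y'^2)) − y'^2 / sqrt(y (1 + y'^2))
    = 1 / sqrt(y (1 + y'^2)) = C.
Squaring and rearranging gives the first integral
    y (1 + y'^2) = 1/C^2 =: k   (constant).
Solving this first-order ODE by the substitution
    y = (k/2)(1 − cos θ)
yields the cycloid parameterisation
    x(θ) = (k/2)(θ − sin θ),   y(θ) = (k/2)(1 − cos θ).
The constant k is fixed by the endpoint condition.
Now fit the given lower endpoint (x1, y1) = (8π/2, 8). At the bottom of the first arch (θ = π), the parametric equations give
    y(π) = (k/2)(1 − cos π) = k,
    x(π) = (k/2)(π − sin π) = kπ/2.
Matching y(π) = 8 gives k = 8, consistent with x(π) = 8π/2. Therefore the specific cycloid is
    x(θ) = (8/2)(θ − sin θ),   y(θ) = (8/2)(1 − cos θ).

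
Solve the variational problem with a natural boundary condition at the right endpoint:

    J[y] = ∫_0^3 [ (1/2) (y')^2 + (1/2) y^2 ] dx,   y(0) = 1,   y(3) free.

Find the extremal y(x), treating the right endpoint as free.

The Lagrangian L = (1/2) (y')^2 + (1/2) y^2 gives
    ∂L/∂y = 1 y,   ∂L/∂y' = y'.
Euler-Lagrange: y'' − y = 0.
With k = 1, the general solution is
    y(x) = A cosh(x) + B sinh(x).
Fixed left endpoint y(0) = 1 ⇒ A = 1.
The right endpoint x = 3 is free, so the natural (transversality) condition is ∂L/∂y' |_{x=3} = 0, i.e. y'(3) = 0.
Compute y'(x) = A k sinh(k x) + B k cosh(k x), so
    y'(3) = A k sinh(k·3) + B k cosh(k·3) = 0
    ⇒ B = −A tanh(k·3) = − tanh(1·3).
Therefore the extremal is
    y(x) = cosh(1 x) − tanh(1·3) sinh(1 x).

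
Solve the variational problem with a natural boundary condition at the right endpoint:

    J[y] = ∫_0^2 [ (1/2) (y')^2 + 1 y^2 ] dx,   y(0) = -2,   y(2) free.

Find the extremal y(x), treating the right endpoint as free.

The Lagrangian L = (1/2) (y')^2 + 1 y^2 gives
    ∂L/∂y = 2 y,   ∂L/∂y' = y'.
Euler-Lagrange: y'' − 2 y = 0.
With k = sqrt(2), the general solution is
    y(x) = A cosh(sqrt(2) x) + B sinh(sqrt(2) x).
Fixed left endpoint y(0) = -2 ⇒ A = -2.
The right endpoint x = 2 is free, so the natural (transversality) condition is ∂L/∂y' |_{x=2} = 0, i.e. y'(2) = 0.
Compute y'(x) = A k sinh(k x) + B k cosh(k x), so
    y'(2) = A k sinh(k·2) + B k cosh(k·2) = 0
    ⇒ B = −A tanh(k·2) = 2 tanh(sqrt(2)·2).
Therefore the extremal is
    y(x) = −2 cosh(sqrt(2) x) + 2 tanh(sqrt(2)·2) sinh(sqrt(2) x).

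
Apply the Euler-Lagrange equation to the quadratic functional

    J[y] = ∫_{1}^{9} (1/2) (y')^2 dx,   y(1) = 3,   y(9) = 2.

The Lagrangian is L = (1/2) (y')^2.
Compute ∂L/∂y = 0, ∂L/∂y' = y'.
The Euler-Lagrange equation d/dx(∂L/∂y') − ∂L/∂y = 0 reduces to
    y'' = 0.
Its general solution is
    y(x) = A x + B,
with A, B fixed by the endpoint conditions.
Applying the endpoint conditions y(1) = 3 and y(9) = 2: solve A·1 + B = 3 and A·9 + B = 2. Subtracting gives A(9 − 1) = 2 − 3, so A = -1/8, and B = 3 − A·1 = 25/8. Therefore
    y(x) = (-1/8) x + 25/8.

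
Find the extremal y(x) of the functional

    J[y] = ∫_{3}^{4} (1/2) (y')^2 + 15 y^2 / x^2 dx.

The Lagrangian is L = (1/2) (y')^2 + 15 y^2 / x^2.
Compute ∂L/∂y = 30y/x^2, ∂L/∂y' = y'.
The Euler-Lagrange equation d/dx(∂L/∂y') − ∂L/∂y = 0 reduces to
    y'' − 30/x^2 · y = 0  (x > 0).
Its general solution is
    y(x) = A x^6 + B x^(-5),
with A, B fixed by the endpoint conditions.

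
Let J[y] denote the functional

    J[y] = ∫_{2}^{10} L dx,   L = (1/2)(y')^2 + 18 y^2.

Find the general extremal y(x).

The Lagrangian is L = (1/2)(y')^2 + 18 y^2.
∂L/∂y = 36y.
∂L/∂y' = y'.
The Euler-Lagrange equation d/dx(∂L/∂y') − ∂L/∂y = 0 becomes:
    y'' - 36 y = 0
General solution: y(x) = A e^(6x) + B e^(-6x), where A and B are arbitrary constants fixed by the endpoint conditions.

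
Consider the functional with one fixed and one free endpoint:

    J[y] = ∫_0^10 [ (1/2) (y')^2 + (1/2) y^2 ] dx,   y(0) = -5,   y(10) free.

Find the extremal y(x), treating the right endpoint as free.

The Lagrangian L = (1/2) (y')^2 + (1/2) y^2 gives
    ∂L/∂y = 1 y,   ∂L/∂y' = y'.
Euler-Lagrange: y'' − y = 0.
With k = 1, the general solution is
    y(x) = A cosh(x) + B sinh(x).
Fixed left endpoint y(0) = -5 ⇒ A = -5.
The right endpoint x = 10 is free, so the natural (transversality) condition is ∂L/∂y' |_{x=10} = 0, i.e. y'(10) = 0.
Compute y'(x) = A k sinh(k x) + B k cosh(k x), so
    y'(10) = A k sinh(k·10) + B k cosh(k·10) = 0
    ⇒ B = −A tanh(k·10) = 5 tanh(1·10).
Therefore the extremal is
    y(x) = −5 cosh(1 x) + 5 tanh(1·10) sinh(1 x).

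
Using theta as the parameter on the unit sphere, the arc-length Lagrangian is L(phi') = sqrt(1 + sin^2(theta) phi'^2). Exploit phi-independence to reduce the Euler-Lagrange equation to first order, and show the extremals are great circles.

On the unit sphere with spherical coordinates (θ, φ), the induced metric is
    ds^2 = dθ^2 + sin^2(θ) dφ^2.
Parameterise by θ; the arc-length functional is
    J[φ] = ∫ sqrt(1 + sin^2(θ) (dφ/dθ)^2) dθ,
so L = sqrt(1 + sin^2(θ) φ'^2). Compute
    ∂L/∂φ = 0  (L has no explicit φ dependence),
    ∂L/∂φ' = sin^2(θ) φ' / sqrt(1 + sin^2(θ) φ'^2).
Since ∂L/∂φ = 0, the Euler-Lagrange equation
    d/dθ(∂L/∂φ') − ∂L/∂φ = 0
reduces to d/dθ(∂L/∂φ') = 0, i.e. the momentum conjugate to φ is conserved:
    sin^2(θ) φ' / sqrt(1 + sin^2(θ) φ'^2) = C.
This is Clairaut's relation for the sphere. Solving for φ' and integrating gives the great-circle family
    cot(θ) = A cos(φ − φ_0),
i.e. the intersection of the sphere with a plane through the origin. The two constants A and φ_0 (equivalently C and one phase) are fixed by the two endpoint conditions.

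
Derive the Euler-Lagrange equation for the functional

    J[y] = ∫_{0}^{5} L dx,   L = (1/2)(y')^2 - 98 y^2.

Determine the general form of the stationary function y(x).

The Lagrangian is L = (1/2)(y')^2 - 98 y^2.
∂L/∂y = -196y.
∂L/∂y' = y'.
The Euler-Lagrange equation d/dx(∂L/∂y') − ∂L/∂y = 0 becomes:
    y'' + 196 y = 0
General solution: y(x) = A sin(14x) + B cos(14x), where A and B are arbitrary constants fixed by the endpoint conditions.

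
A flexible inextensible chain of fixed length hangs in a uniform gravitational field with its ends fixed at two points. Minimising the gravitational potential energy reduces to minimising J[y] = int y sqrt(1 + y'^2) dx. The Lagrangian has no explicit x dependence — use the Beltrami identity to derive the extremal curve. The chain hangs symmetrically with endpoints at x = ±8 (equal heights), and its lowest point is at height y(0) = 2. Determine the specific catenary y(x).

The Lagrangian L(y, y') = y sqrt(1 + y'^2) has no explicit x dependence, so the Beltrami identity applies:
    L − y' ∂L/∂y' = C.
Compute ∂L/∂y' = y · y' / sqrt(1 + y'^2). Then
    L − y' ∂L/∂y'
    = y sqrt(1 + y'^2) − y · y'^2 / sqrt(1 + y'^2)
    = y (1 + y'^2 − y'^2) / sqrt(1 + y'^2)
    = y / sqrt(1 + y'^2) = C.
Squaring gives y^2 = C^2 (1 + y'^2), i.e.
    y'^2 = y^2 / C^2 − 1.
Separating variables,
    dy / sqrt(y^2 − C^2) = dx / C,
and integrating gives arccosh(y / C) = (x − a)/C, so
    y(x) = C cosh((x − a)/C),
the catenary. The constants C and a are fixed by the two endpoint conditions (and, for the hanging-chain problem, the length constraint selects C).
Now fit the given data. The endpoints x = ±8 are symmetric at equal height, so the catenary is even about its minimum: a = 0 and y(x) = C cosh(x/C). The lowest point is y(0) = C cosh(0) = C, and we are told y(0) = 2, so C = 2. Therefore
    y(x) = 2 cosh(x/2),
and at the endpoints
    y(±8) = 2 cosh(8/2).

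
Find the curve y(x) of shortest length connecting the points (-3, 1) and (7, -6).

Arc-length functional: J[y] = ∫ sqrt(1 + (y')^2) dx.
Lagrangian L = sqrt(1 + (y')^2) has no explicit y dependence, so ∂L/∂y = 0 and the Euler-Lagrange equation gives
    d/dx( y' / sqrt(1 + (y')^2) ) = 0  ⇒  y' / sqrt(1 + (y')^2) = const.
Hence y' is constant, so y(x) is affine.
Fitting the endpoints (-3, 1) and (7, -6):
    slope m = ((-6) − 1) / (7 − (-3)) = -7/10,
    intercept c = 1 − m·(-3) = -11/10.
Extremal: y(x) = (-7/10) x - 11/10.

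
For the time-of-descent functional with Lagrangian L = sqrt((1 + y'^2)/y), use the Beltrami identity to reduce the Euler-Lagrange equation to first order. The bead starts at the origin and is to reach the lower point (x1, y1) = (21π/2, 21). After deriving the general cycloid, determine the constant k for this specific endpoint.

The Lagrangian L = sqrt((1 + y'^2) / y) has no explicit x dependence, so the Beltrami identity applies:
    L − y' ∂L/∂y' = C.
Compute ∂L/∂y' = y' / sqrt(y (1 + y'^2)).
Substitute:
    sqrt((1 + y'^2)/y) − y'·y' / sqrt(y (1 + y'^2))
    = (1 + y'^2) / sqrt(y (1 + y'^2)) − y'^2 / sqrt(y (1 + y'^2))
    = 1 / sqrt(y (1 + y'^2)) = C.
Squaring and rearranging gives the first integral
    y (1 + y'^2) = 1/C^2 =: k   (constant).
Solving this first-order ODE by the substitution
    y = (k/2)(1 − cos θ)
yields the cycloid parameterisation
    x(θ) = (k/2)(θ − sin θ),   y(θ) = (k/2)(1 − cos θ).
The constant k is fixed by the endpoint condition.
Now fit the given lower endpoint (x1, y1) = (21π/2, 21). At the bottom of the first arch (θ = π), the parametric equations give
    y(π) = (k/2)(1 − cos π) = k,
    x(π) = (k/2)(π − sin π) = kπ/2.
Matching y(π) = 21 gives k = 21, consistent with x(π) = 21π/2. Therefore the specific cycloid is
    x(θ) = (21/2)(θ − sin θ),   y(θ) = (21/2)(1 − cos θ).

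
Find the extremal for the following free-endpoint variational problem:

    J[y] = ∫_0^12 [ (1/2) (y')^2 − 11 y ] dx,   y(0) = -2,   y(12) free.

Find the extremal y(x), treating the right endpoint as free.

The Lagrangian L = (1/2) (y')^2 − 11 y gives
    ∂L/∂y = −11,   ∂L/∂y' = y'.
Euler-Lagrange: d/dx(y') − (−11) = 0, i.e. y'' + 11 = 0, so
    y(x) = −(11/2) x^2 + C1 x + C2.
Fixed left endpoint y(0) = -2 ⇒ C2 = -2.
The right endpoint x = 12 is free, so the natural (transversality) condition is ∂L/∂y' |_{x=12} = 0, i.e. y'(12) = 0.
Compute y'(x) = −11 x + C1, so y'(12) = −132 + C1 = 0 ⇒ C1 = 132.
Therefore the extremal is
    y(x) = −(11/2) x^2 + 132 x − 2.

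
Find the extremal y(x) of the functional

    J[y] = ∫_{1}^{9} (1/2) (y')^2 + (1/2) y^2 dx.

The Lagrangian is L = (1/2) (y')^2 + (1/2) y^2.
Compute ∂L/∂y = y, ∂L/∂y' = y'.
The Euler-Lagrange equation d/dx(∂L/∂y') − ∂L/∂y = 0 reduces to
    y'' − y = 0.
Its general solution is
    y(x) = A e^x + B e^(−x),
with A, B fixed by the endpoint conditions.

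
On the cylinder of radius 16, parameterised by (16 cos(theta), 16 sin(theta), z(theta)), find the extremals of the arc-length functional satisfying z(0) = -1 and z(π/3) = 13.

Parameterise the cylinder of radius R = 16 as
    r(θ) = (16 cos θ, 16 sin θ, z(θ)).
The arc-length element is
    ds = sqrt(256 + (dz/dθ)^2) dθ,
so the Lagrangian is L = sqrt(256 + z'^2).
L depends on z' only, not on z or θ, so ∂L/∂z = 0 and
    ∂L/∂z' = z' / sqrt(256 + z'^2).
The Euler-Lagrange equation gives
    d/dθ( z' / sqrt(256 + z'^2) ) = 0,
so z' is constant. Integrating once:
    z(θ) = a θ + b,
a helix on the cylinder (a straight line when the cylinder is unrolled). The constants a, b are determined by the endpoint conditions.
With endpoint conditions z(0) = -1 and z(π/3) = 13: from z(0) = b we get b = -1, and a·π/3 + -1 = 13 gives a = 42/π, so
    z(θ) = (42/π) θ − 1.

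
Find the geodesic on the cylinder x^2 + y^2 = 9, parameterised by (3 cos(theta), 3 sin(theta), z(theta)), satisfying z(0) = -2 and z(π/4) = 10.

Parameterise the cylinder of radius R = 3 as
    r(θ) = (3 cos θ, 3 sin θ, z(θ)).
The arc-length element is
    ds = sqrt(9 + (dz/dθ)^2) dθ,
so the Lagrangian is L = sqrt(9 + z'^2).
L depends on z' only, not on z or θ, so ∂L/∂z = 0 and
    ∂L/∂z' = z' / sqrt(9 + z'^2).
The Euler-Lagrange equation gives
    d/dθ( z' / sqrt(9 + z'^2) ) = 0,
so z' is constant. Integrating once:
    z(θ) = a θ + b,
a helix on the cylinder (a straight line when the cylinder is unrolled). The constants a, b are determined by the endpoint conditions.
With endpoint conditions z(0) = -2 and z(π/4) = 10: from z(0) = b we get b = -2, and a·π/4 + -2 = 10 gives a = 48/π, so
    z(θ) = (48/π) θ − 2.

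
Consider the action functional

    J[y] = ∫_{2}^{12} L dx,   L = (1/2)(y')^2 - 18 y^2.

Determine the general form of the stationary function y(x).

The Lagrangian is L = (1/2)(y')^2 - 18 y^2.
∂L/∂y = -36y.
∂L/∂y' = y'.
The Euler-Lagrange equation d/dx(∂L/∂y') − ∂L/∂y = 0 becomes:
    y'' + 36 y = 0
General solution: y(x) = A sin(6x) + B cos(6x), where A and B are arbitrary constants fixed by the endpoint conditions.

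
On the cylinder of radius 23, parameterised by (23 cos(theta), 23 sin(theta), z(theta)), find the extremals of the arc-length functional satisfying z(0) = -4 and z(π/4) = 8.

Parameterise the cylinder of radius R = 23 as
    r(θ) = (23 cos θ, 23 sin θ, z(θ)).
The arc-length element is
    ds = sqrt(529 + (dz/dθ)^2) dθ,
so the Lagrangian is L = sqrt(529 + z'^2).
L depends on z' only, not on z or θ, so ∂L/∂z = 0 and
    ∂L/∂z' = z' / sqrt(529 + z'^2).
The Euler-Lagrange equation gives
    d/dθ( z' / sqrt(529 + z'^2) ) = 0,
so z' is constant. Integrating once:
    z(θ) = a θ + b,
a helix on the cylinder (a straight line when the cylinder is unrolled). The constants a, b are determined by the endpoint conditions.
With endpoint conditions z(0) = -4 and z(π/4) = 8: from z(0) = b we get b = -4, and a·π/4 + -4 = 8 gives a = 48/π, so
    z(θ) = (48/π) θ − 4.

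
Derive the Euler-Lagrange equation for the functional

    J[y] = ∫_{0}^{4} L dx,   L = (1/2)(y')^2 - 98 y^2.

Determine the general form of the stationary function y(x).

The Lagrangian is L = (1/2)(y')^2 - 98 y^2.
∂L/∂y = -196y.
∂L/∂y' = y'.
The Euler-Lagrange equation d/dx(∂L/∂y') − ∂L/∂y = 0 becomes:
    y'' + 196 y = 0
General solution: y(x) = A sin(14x) + B cos(14x), where A and B are arbitrary constants fixed by the endpoint conditions.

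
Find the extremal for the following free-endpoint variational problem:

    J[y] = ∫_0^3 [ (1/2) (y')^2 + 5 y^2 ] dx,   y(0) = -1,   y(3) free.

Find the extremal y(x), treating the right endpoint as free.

The Lagrangian L = (1/2) (y')^2 + 5 y^2 gives
    ∂L/∂y = 10 y,   ∂L/∂y' = y'.
Euler-Lagrange: y'' − 10 y = 0.
With k = sqrt(10), the general solution is
    y(x) = A cosh(sqrt(10) x) + B sinh(sqrt(10) x).
Fixed left endpoint y(0) = -1 ⇒ A = -1.
The right endpoint x = 3 is free, so the natural (transversality) condition is ∂L/∂y' |_{x=3} = 0, i.e. y'(3) = 0.
Compute y'(x) = A k sinh(k x) + B k cosh(k x), so
    y'(3) = A k sinh(k·3) + B k cosh(k·3) = 0
    ⇒ B = −A tanh(k·3) = tanh(sqrt(10)·3).
Therefore the extremal is
    y(x) = −cosh(sqrt(10) x) + tanh(sqrt(10)·3) sinh(sqrt(10) x).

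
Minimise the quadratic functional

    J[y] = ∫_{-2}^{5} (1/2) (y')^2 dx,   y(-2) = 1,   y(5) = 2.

The Lagrangian is L = (1/2) (y')^2.
Compute ∂L/∂y = 0, ∂L/∂y' = y'.
The Euler-Lagrange equation d/dx(∂L/∂y') − ∂L/∂y = 0 reduces to
    y'' = 0.
Its general solution is
    y(x) = A x + B,
with A, B fixed by the endpoint conditions.
Applying the endpoint conditions y(-2) = 1 and y(5) = 2: solve A·-2 + B = 1 and A·5 + B = 2. Subtracting gives A(5 − -2) = 2 − 1, so A = 1/7, and B = 1 − A·-2 = 9/7. Therefore
    y(x) = (1/7) x + 9/7.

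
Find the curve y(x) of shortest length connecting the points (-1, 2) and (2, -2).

Arc-length functional: J[y] = ∫ sqrt(1 + (y')^2) dx.
Lagrangian L = sqrt(1 + (y')^2) has no explicit y dependence, so ∂L/∂y = 0 and the Euler-Lagrange equation gives
    d/dx( y' / sqrt(1 + (y')^2) ) = 0  ⇒  y' / sqrt(1 + (y')^2) = const.
Hence y' is constant, so y(x) is affine.
Fitting the endpoints (-1, 2) and (2, -2):
    slope m = ((-2) − 2) / (2 − (-1)) = -4/3,
    intercept c = 2 − m·(-1) = 2/3.
Extremal: y(x) = (-4/3) x + 2/3.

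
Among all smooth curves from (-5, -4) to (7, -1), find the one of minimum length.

Arc-length functional: J[y] = ∫ sqrt(1 + (y')^2) dx.
Lagrangian L = sqrt(1 + (y')^2) has no explicit y dependence, so ∂L/∂y = 0 and the Euler-Lagrange equation gives
    d/dx( y' / sqrt(1 + (y')^2) ) = 0  ⇒  y' / sqrt(1 + (y')^2) = const.
Hence y' is constant, so y(x) is affine.
Fitting the endpoints (-5, -4) and (7, -1):
    slope m = ((-1) − (-4)) / (7 − (-5)) = 1/4,
    intercept c = (-4) − m·(-5) = -11/4.
Extremal: y(x) = (1/4) x - 11/4.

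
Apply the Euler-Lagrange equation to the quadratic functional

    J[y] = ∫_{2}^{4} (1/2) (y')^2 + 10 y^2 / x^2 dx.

The Lagrangian is L = (1/2) (y')^2 + 10 y^2 / x^2.
Compute ∂L/∂y = 20y/x^2, ∂L/∂y' = y'.
The Euler-Lagrange equation d/dx(∂L/∂y') − ∂L/∂y = 0 reduces to
    y'' − 20/x^2 · y = 0  (x > 0).
Its general solution is
    y(x) = A x^5 + B x^(-4),
with A, B fixed by the endpoint conditions.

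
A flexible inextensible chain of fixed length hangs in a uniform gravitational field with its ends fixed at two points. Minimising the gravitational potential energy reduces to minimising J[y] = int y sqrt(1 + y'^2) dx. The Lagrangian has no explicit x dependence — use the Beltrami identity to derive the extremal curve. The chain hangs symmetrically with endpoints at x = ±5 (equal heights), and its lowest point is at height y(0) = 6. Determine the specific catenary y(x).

The Lagrangian L(y, y') = y sqrt(1 + y'^2) has no explicit x dependence, so the Beltrami identity applies:
    L − y' ∂L/∂y' = C.
Compute ∂L/∂y' = y · y' / sqrt(1 + y'^2). Then
    L − y' ∂L/∂y'
    = y sqrt(1 + y'^2) − y · y'^2 / sqrt(1 + y'^2)
    = y (1 + y'^2 − y'^2) / sqrt(1 + y'^2)
    = y / sqrt(1 + y'^2) = C.
Squaring gives y^2 = C^2 (1 + y'^2), i.e.
    y'^2 = y^2 / C^2 − 1.
Separating variables,
    dy / sqrt(y^2 − C^2) = dx / C,
and integrating gives arccosh(y / C) = (x − a)/C, so
    y(x) = C cosh((x − a)/C),
the catenary. The constants C and a are fixed by the two endpoint conditions (and, for the hanging-chain problem, the length constraint selects C).
Now fit the given data. The endpoints x = ±5 are symmetric at equal height, so the catenary is even about its minimum: a = 0 and y(x) = C cosh(x/C). The lowest point is y(0) = C cosh(0) = C, and we are told y(0) = 6, so C = 6. Therefore
    y(x) = 6 cosh(x/6),
and at the endpoints
    y(±5) = 6 cosh(5/6).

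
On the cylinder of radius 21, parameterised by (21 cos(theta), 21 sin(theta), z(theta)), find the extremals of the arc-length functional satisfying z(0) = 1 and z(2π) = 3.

Parameterise the cylinder of radius R = 21 as
    r(θ) = (21 cos θ, 21 sin θ, z(θ)).
The arc-length element is
    ds = sqrt(441 + (dz/dθ)^2) dθ,
so the Lagrangian is L = sqrt(441 + z'^2).
L depends on z' only, not on z or θ, so ∂L/∂z = 0 and
    ∂L/∂z' = z' / sqrt(441 + z'^2).
The Euler-Lagrange equation gives
    d/dθ( z' / sqrt(441 + z'^2) ) = 0,
so z' is constant. Integrating once:
    z(θ) = a θ + b,
a helix on the cylinder (a straight line when the cylinder is unrolled). The constants a, b are determined by the endpoint conditions.
With endpoint conditions z(0) = 1 and z(2π) = 3: from z(0) = b we get b = 1, and a·2π + 1 = 3 gives a = 1/π, so
    z(θ) = (1/π) θ + 1.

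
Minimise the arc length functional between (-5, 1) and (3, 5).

Arc-length functional: J[y] = ∫ sqrt(1 + (y')^2) dx.
Lagrangian L = sqrt(1 + (y')^2) has no explicit y dependence, so ∂L/∂y = 0 and the Euler-Lagrange equation gives
    d/dx( y' / sqrt(1 + (y')^2) ) = 0  ⇒  y' / sqrt(1 + (y')^2) = const.
Hence y' is constant, so y(x) is affine.
Fitting the endpoints (-5, 1) and (3, 5):
    slope m = (5 − 1) / (3 − (-5)) = 1/2,
    intercept c = 1 − m·(-5) = 7/2.
Extremal: y(x) = (1/2) x + 7/2.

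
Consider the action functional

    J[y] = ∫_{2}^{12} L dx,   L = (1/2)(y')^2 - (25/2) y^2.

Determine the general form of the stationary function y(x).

The Lagrangian is L = (1/2)(y')^2 - (25/2) y^2.
∂L/∂y = -25y.
∂L/∂y' = y'.
The Euler-Lagrange equation d/dx(∂L/∂y') − ∂L/∂y = 0 becomes:
    y'' + 25 y = 0
General solution: y(x) = A sin(5x) + B cos(5x), where A and B are arbitrary constants fixed by the endpoint conditions.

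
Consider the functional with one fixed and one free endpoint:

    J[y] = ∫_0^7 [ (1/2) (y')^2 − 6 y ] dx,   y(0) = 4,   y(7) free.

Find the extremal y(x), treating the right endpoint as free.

The Lagrangian L = (1/2) (y')^2 − 6 y gives
    ∂L/∂y = −6,   ∂L/∂y' = y'.
Euler-Lagrange: d/dx(y') − (−6) = 0, i.e. y'' + 6 = 0, so
    y(x) = −(6/2) x^2 + C1 x + C2.
Fixed left endpoint y(0) = 4 ⇒ C2 = 4.
The right endpoint x = 7 is free, so the natural (transversality) condition is ∂L/∂y' |_{x=7} = 0, i.e. y'(7) = 0.
Compute y'(x) = −6 x + C1, so y'(7) = −42 + C1 = 0 ⇒ C1 = 42.
Therefore the extremal is
    y(x) = −3 x^2 + 42 x + 4.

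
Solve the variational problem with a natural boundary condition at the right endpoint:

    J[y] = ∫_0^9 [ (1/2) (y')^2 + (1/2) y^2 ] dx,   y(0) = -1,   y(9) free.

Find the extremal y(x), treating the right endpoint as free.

The Lagrangian L = (1/2) (y')^2 + (1/2) y^2 gives
    ∂L/∂y = 1 y,   ∂L/∂y' = y'.
Euler-Lagrange: y'' − y = 0.
With k = 1, the general solution is
    y(x) = A cosh(x) + B sinh(x).
Fixed left endpoint y(0) = -1 ⇒ A = -1.
The right endpoint x = 9 is free, so the natural (transversality) condition is ∂L/∂y' |_{x=9} = 0, i.e. y'(9) = 0.
Compute y'(x) = A k sinh(k x) + B k cosh(k x), so
    y'(9) = A k sinh(k·9) + B k cosh(k·9) = 0
    ⇒ B = −A tanh(k·9) = tanh(1·9).
Therefore the extremal is
    y(x) = −cosh(1 x) + tanh(1·9) sinh(1 x).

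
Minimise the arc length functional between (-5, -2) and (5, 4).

Arc-length functional: J[y] = ∫ sqrt(1 + (y')^2) dx.
Lagrangian L = sqrt(1 + (y')^2) has no explicit y dependence, so ∂L/∂y = 0 and the Euler-Lagrange equation gives
    d/dx( y' / sqrt(1 + (y')^2) ) = 0  ⇒  y' / sqrt(1 + (y')^2) = const.
Hence y' is constant, so y(x) is affine.
Fitting the endpoints (-5, -2) and (5, 4):
    slope m = (4 − (-2)) / (5 − (-5)) = 3/5,
    intercept c = (-2) − m·(-5) = 1.
Extremal: y(x) = (3/5) x + 1.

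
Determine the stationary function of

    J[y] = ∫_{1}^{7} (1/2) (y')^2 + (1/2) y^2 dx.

The Lagrangian is L = (1/2) (y')^2 + (1/2) y^2.
Compute ∂L/∂y = y, ∂L/∂y' = y'.
The Euler-Lagrange equation d/dx(∂L/∂y') − ∂L/∂y = 0 reduces to
    y'' − y = 0.
Its general solution is
    y(x) = A e^x + B e^(−x),
with A, B fixed by the endpoint conditions.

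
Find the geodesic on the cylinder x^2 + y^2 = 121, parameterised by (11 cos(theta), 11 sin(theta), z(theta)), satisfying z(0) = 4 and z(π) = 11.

Parameterise the cylinder of radius R = 11 as
    r(θ) = (11 cos θ, 11 sin θ, z(θ)).
The arc-length element is
    ds = sqrt(121 + (dz/dθ)^2) dθ,
so the Lagrangian is L = sqrt(121 + z'^2).
L depends on z' only, not on z or θ, so ∂L/∂z = 0 and
    ∂L/∂z' = z' / sqrt(121 + z'^2).
The Euler-Lagrange equation gives
    d/dθ( z' / sqrt(121 + z'^2) ) = 0,
so z' is constant. Integrating once:
    z(θ) = a θ + b,
a helix on the cylinder (a straight line when the cylinder is unrolled). The constants a, b are determined by the endpoint conditions.
With endpoint conditions z(0) = 4 and z(π) = 11: from z(0) = b we get b = 4, and a·π + 4 = 11 gives a = 7/π, so
    z(θ) = (7/π) θ + 4.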